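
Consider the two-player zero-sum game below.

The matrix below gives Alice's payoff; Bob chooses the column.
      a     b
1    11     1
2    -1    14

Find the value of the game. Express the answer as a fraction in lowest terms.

Row minima are 1 and -1, so Alice's maximin is 1; column maxima are 11 and 14, so Bob's minimax is 11. These differ, so the equilibrium is in mixed strategies.
Let Alice play 1 with probability p. Bob is indifferent when 11p − (1−p) = p + 14(1−p), giving p = 3/5.
Let Bob play a with probability q. Alice is indifferent when 11q + (1−q) = −q + 14(1−q), giving q = 13/25.
The value is 11·(13/25) + (1)·(12/25) = 31/5.

31/5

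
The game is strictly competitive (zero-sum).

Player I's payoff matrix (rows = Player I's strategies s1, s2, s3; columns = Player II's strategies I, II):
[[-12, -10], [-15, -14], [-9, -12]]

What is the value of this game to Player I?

-54/5

Row s2 is strictly dominated by row s1, so Player I never plays it.
The remaining 2×2 game on (s1, s3) × (I, II) has no saddle point. Let Player I play s1 with probability p; indifference gives −12p − 9(1−p) = −10p − 12(1−p), so p = 3/5.
Similarly Player II's optimal q on I is 2/5, and the value is -12·(2/5) + (-10)·(3/5) = -54/5.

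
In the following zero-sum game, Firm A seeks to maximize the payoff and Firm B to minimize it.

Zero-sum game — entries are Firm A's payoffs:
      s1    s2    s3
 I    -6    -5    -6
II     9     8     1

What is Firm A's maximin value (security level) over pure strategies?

1

The worst-case payoff for each row is I: -6, II: 1.
The best of these is 1.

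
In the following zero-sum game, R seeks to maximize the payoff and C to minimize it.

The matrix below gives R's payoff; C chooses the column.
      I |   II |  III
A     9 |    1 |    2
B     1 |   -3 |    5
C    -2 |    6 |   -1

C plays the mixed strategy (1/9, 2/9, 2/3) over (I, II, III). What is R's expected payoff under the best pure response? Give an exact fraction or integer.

A: (9)·(1/9) + (1)·(2/9) + (2)·(2/3) = 23/9.
B: (1)·(1/9) + (-3)·(2/9) + (5)·(2/3) = 25/9.
C: (-2)·(1/9) + (6)·(2/9) + (-1)·(2/3) = 4/9.
The best pure response is B with expected payoff 25/9.

25/9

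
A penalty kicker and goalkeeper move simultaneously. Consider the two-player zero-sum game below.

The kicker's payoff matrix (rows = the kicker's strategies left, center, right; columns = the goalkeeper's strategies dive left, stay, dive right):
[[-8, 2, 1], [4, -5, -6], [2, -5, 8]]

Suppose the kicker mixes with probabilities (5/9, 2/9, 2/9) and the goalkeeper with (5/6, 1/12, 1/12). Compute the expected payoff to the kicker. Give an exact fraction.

Against (5/6, 1/12, 1/12), each row's expected payoff is left: -77/12; center: 29/12; right: 23/12.
Taking the (5/9, 2/9, 2/9)-weighted average: (5/9)·(-77/12) + (2/9)·(29/12) + (2/9)·(23/12) = -281/108.

-281/108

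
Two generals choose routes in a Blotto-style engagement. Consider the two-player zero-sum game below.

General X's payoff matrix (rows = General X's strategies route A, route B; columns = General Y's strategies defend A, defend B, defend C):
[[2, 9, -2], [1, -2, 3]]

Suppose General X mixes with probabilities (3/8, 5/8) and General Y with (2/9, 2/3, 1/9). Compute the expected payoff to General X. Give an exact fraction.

133/72

Against (2/9, 2/3, 1/9), each row's expected payoff is route A: 56/9; route B: -7/9.
Taking the (3/8, 5/8)-weighted average: (3/8)·(56/9) + (5/8)·(-7/9) = 133/72.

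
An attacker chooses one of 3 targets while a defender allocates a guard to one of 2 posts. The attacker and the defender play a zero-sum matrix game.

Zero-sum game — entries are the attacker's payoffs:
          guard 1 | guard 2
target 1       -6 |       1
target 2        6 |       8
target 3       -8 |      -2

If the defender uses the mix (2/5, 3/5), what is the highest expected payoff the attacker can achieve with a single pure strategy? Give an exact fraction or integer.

36/5

target 1: (-6)·(2/5) + (1)·(3/5) = -9/5.
target 2: (6)·(2/5) + (8)·(3/5) = 36/5.
target 3: (-8)·(2/5) + (-2)·(3/5) = -22/5.
The best pure response is target 2 with expected payoff 36/5.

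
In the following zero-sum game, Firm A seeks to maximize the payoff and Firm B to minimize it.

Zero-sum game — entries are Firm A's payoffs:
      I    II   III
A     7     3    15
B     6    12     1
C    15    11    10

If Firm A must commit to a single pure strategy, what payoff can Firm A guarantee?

10

The worst-case payoff for each row is A: 3, B: 1, C: 10.
The best of these is 10.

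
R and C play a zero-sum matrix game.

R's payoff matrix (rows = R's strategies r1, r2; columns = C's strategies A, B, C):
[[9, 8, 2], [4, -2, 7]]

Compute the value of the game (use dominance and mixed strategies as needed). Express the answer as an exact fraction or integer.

4

Column A is strictly dominated by B for C (it gives R more in every row).
The remaining 2×2 game on (r1, r2) × (B, C) has no saddle point. Let R play r1 with probability p; indifference gives 8p − 2(1−p) = 2p + 7(1−p), so p = 3/5.
Similarly C's optimal q on B is 1/3, and the value is 8·(1/3) + (2)·(2/3) = 4.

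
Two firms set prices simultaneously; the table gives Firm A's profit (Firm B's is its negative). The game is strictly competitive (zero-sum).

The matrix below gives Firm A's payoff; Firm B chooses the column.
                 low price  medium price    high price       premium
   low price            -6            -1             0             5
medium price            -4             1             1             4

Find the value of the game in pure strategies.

Row minima: -6, -4 → Firm A's maximin is -4.
Column maxima: -4, 1, 1, 5 → Firm B's minimax is -4.
They coincide at (medium price, low price), so the value is -4.

-4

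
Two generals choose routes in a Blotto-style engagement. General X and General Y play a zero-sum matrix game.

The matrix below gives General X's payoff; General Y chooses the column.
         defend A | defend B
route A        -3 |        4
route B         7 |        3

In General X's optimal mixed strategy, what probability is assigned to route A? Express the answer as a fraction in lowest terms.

Row minima are -3 and 3, so General X's maximin is 3; column maxima are 7 and 4, so General Y's minimax is 4. These differ, so the equilibrium is in mixed strategies.
Let General X play route A with probability p. General Y is indifferent when −3p + 7(1−p) = 4p + 3(1−p), giving p = 4/11.

4/11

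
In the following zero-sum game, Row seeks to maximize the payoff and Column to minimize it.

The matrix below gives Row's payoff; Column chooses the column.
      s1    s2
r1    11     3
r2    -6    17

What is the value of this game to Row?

Row minima are 3 and -6, so Row's maximin is 3; column maxima are 11 and 17, so Column's minimax is 11. These differ, so the equilibrium is in mixed strategies.
Let Row play r1 with probability p. Column is indifferent when 11p − 6(1−p) = 3p + 17(1−p), giving p = 23/31.
Let Column play s1 with probability q. Row is indifferent when 11q + 3(1−q) = −6q + 17(1−q), giving q = 14/31.
The value is 11·(14/31) + (3)·(17/31) = 205/31.

205/31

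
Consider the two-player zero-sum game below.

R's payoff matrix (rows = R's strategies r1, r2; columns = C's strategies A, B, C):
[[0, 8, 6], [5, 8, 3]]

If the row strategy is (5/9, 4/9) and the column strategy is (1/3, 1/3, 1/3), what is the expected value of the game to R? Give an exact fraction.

134/27

Against (1/3, 1/3, 1/3), each row's expected payoff is r1: 14/3; r2: 16/3.
Taking the (5/9, 4/9)-weighted average: (5/9)·(14/3) + (4/9)·(16/3) = 134/27.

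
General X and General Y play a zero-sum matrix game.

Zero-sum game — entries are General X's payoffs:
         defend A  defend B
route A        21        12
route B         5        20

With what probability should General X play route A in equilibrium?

5/8

Row minima are 12 and 5, so General X's maximin is 12; column maxima are 21 and 20, so General Y's minimax is 20. These differ, so the equilibrium is in mixed strategies.
Let General X play route A with probability p. General Y is indifferent when 21p + 5(1−p) = 12p + 20(1−p), giving p = 5/8.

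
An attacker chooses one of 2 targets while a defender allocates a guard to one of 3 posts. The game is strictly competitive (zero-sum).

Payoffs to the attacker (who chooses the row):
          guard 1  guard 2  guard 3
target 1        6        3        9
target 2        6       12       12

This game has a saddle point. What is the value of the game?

6

Row minima: 3, 6 → the attacker's maximin is 6.
Column maxima: 6, 12, 12 → the defender's minimax is 6.
They coincide at (target 2, guard 1), so the value is 6.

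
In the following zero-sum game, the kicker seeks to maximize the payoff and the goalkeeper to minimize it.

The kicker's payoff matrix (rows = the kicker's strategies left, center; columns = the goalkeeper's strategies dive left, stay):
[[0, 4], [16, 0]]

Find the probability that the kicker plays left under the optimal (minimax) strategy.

Row minima are 0 and 0, so the kicker's maximin is 0; column maxima are 16 and 4, so the goalkeeper's minimax is 4. These differ, so the equilibrium is in mixed strategies.
Let the kicker play left with probability p. The goalkeeper is indifferent when 16(1−p) = 4p, giving p = 4/5.

4/5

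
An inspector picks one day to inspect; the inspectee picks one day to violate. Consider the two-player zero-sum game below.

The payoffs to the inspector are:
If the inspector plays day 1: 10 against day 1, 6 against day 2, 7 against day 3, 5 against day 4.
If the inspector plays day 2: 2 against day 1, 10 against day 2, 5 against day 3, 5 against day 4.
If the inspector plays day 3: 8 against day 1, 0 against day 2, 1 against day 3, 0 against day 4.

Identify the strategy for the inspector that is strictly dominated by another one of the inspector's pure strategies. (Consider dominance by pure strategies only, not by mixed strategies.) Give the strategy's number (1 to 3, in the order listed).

3

Compare day 3 with day 1: 10 > 8, 6 > 0, 7 > 1, 5 > 0.
So day 1 strictly dominates day 3 for the inspector; day 3 is strictly dominated.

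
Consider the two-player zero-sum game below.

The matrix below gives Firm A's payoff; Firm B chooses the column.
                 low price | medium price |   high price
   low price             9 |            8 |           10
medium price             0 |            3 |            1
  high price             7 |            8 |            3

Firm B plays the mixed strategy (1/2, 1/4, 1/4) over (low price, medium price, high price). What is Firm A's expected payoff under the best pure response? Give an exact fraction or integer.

low price: (9)·(1/2) + (8)·(1/4) + (10)·(1/4) = 9.
medium price: (0)·(1/2) + (3)·(1/4) + (1)·(1/4) = 1.
high price: (7)·(1/2) + (8)·(1/4) + (3)·(1/4) = 25/4.
The best pure response is low price with expected payoff 9.

9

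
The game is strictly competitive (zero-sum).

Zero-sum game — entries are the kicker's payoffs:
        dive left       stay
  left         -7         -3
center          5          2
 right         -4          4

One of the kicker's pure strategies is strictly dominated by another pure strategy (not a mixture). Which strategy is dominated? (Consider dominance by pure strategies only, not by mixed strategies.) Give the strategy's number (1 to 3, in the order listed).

Compare left with center: 5 > -7, 2 > -3.
So center strictly dominates left for the kicker; left is strictly dominated.

1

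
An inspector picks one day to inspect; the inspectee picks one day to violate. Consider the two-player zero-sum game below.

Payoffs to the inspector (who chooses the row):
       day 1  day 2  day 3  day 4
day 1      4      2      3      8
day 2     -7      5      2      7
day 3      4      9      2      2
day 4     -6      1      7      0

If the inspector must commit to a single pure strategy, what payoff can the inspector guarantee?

The worst-case payoff for each row is day 1: 2, day 2: -7, day 3: 2, day 4: -6.
The best of these is 2.

2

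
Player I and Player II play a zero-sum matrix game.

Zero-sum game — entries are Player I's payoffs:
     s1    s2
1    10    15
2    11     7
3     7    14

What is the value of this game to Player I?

Row 3 is strictly dominated by row 1, so Player I never plays it.
The remaining 2×2 game on (1, 2) × (s1, s2) has no saddle point. Let Player I play 1 with probability p; indifference gives 10p + 11(1−p) = 15p + 7(1−p), so p = 4/9.
Similarly Player II's optimal q on s1 is 8/9, and the value is 10·(8/9) + (15)·(1/9) = 95/9.

95/9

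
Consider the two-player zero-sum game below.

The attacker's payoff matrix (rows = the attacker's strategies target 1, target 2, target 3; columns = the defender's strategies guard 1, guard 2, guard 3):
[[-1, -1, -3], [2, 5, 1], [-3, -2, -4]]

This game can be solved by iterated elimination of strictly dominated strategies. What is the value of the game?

Row target 1 is strictly dominated by row target 2 (2>-1, 5>-1, 1>-3); eliminate target 1.
Column guard 1 is strictly dominated by guard 3 for the defender (1<2, -4<-3); eliminate guard 1.
Row target 3 is strictly dominated by row target 2 (5>-2, 1>-4); eliminate target 3.
Column guard 2 is strictly dominated by guard 3 for the defender (1<5); eliminate guard 2.
Only (target 2, guard 3) remains, with payoff 1.

1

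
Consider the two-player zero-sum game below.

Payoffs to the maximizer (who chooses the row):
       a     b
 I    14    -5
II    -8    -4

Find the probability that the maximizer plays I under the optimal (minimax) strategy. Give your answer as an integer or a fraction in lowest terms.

4/23

Row minima are -5 and -8, so the maximizer's maximin is -5; column maxima are 14 and -4, so the minimizer's minimax is -4. These differ, so the equilibrium is in mixed strategies.
Let the maximizer play I with probability p. The minimizer is indifferent when 14p − 8(1−p) = −5p − 4(1−p), giving p = 4/23.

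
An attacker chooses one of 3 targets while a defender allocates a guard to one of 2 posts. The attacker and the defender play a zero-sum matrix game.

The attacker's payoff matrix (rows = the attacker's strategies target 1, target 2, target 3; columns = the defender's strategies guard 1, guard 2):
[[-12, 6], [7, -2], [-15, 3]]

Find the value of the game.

Row target 3 is strictly dominated by row target 1, so the attacker never plays it.
The remaining 2×2 game on (target 1, target 2) × (guard 1, guard 2) has no saddle point. Let the attacker play target 1 with probability p; indifference gives −12p + 7(1−p) = 6p − 2(1−p), so p = 1/3.
Similarly the defender's optimal q on guard 1 is 8/27, and the value is -12·(8/27) + (6)·(19/27) = 2/3.

2/3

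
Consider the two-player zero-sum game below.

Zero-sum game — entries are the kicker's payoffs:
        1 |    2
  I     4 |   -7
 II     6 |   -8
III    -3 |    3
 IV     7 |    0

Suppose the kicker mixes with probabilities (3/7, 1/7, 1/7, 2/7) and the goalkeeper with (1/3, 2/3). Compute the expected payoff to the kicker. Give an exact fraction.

Against (1/3, 2/3), each row's expected payoff is I: -10/3; II: -10/3; III: 1; IV: 7/3.
Taking the (3/7, 1/7, 1/7, 2/7)-weighted average: (3/7)·(-10/3) + (1/7)·(-10/3) + (1/7)·(1) + (2/7)·(7/3) = -23/21.

-23/21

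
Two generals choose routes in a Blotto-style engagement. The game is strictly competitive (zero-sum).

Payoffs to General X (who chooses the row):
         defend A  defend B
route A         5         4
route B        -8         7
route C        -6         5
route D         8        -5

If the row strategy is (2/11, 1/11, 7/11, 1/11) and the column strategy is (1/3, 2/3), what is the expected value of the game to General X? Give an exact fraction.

58/33

Against (1/3, 2/3), each row's expected payoff is route A: 13/3; route B: 2; route C: 4/3; route D: -2/3.
Taking the (2/11, 1/11, 7/11, 1/11)-weighted average: (2/11)·(13/3) + (1/11)·(2) + (7/11)·(4/3) + (1/11)·(-2/3) = 58/33.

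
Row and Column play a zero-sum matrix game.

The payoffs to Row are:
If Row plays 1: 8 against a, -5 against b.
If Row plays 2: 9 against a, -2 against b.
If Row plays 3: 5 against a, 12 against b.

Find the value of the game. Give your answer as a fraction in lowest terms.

Row 1 is strictly dominated by row 2, so Row never plays it.
The remaining 2×2 game on (2, 3) × (a, b) has no saddle point. Let Row play 2 with probability p; indifference gives 9p + 5(1−p) = −2p + 12(1−p), so p = 7/18.
Similarly Column's optimal q on a is 7/9, and the value is 9·(7/9) + (-2)·(2/9) = 59/9.

59/9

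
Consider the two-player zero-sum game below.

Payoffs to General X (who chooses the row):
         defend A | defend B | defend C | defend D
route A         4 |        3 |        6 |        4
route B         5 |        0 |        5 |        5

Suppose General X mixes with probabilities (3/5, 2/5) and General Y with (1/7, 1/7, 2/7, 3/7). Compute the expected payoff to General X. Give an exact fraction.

153/35

Against (1/7, 1/7, 2/7, 3/7), each row's expected payoff is route A: 31/7; route B: 30/7.
Taking the (3/5, 2/5)-weighted average: (3/5)·(31/7) + (2/5)·(30/7) = 153/35.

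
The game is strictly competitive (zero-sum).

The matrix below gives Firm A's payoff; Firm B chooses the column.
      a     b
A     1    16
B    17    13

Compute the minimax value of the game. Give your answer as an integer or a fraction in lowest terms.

Row minima are 1 and 13, so Firm A's maximin is 13; column maxima are 17 and 16, so Firm B's minimax is 16. These differ, so the equilibrium is in mixed strategies.
Let Firm A play A with probability p. Firm B is indifferent when p + 17(1−p) = 16p + 13(1−p), giving p = 4/19.
Let Firm B play a with probability q. Firm A is indifferent when q + 16(1−q) = 17q + 13(1−q), giving q = 3/19.
The value is 1·(3/19) + (16)·(16/19) = 259/19.

259/19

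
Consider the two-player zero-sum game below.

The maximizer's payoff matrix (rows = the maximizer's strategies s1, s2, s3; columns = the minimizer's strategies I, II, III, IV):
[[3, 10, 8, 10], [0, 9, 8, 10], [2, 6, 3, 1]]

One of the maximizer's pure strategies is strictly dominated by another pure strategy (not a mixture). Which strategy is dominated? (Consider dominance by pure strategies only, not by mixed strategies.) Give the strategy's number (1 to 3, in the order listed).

Compare s3 with s1: 3 > 2, 10 > 6, 8 > 3, 10 > 1.
So s1 strictly dominates s3 for the maximizer; s3 is strictly dominated.

3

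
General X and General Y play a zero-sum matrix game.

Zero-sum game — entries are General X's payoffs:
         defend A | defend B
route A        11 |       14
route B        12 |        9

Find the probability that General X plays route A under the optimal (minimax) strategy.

1/2

Row minima are 11 and 9, so General X's maximin is 11; column maxima are 12 and 14, so General Y's minimax is 12. These differ, so the equilibrium is in mixed strategies.
Let General X play route A with probability p. General Y is indifferent when 11p + 12(1−p) = 14p + 9(1−p), giving p = 1/2.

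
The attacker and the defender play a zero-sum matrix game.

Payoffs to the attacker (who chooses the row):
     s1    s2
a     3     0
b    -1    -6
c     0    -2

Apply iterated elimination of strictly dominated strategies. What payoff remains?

Column s1 is strictly dominated by s2 for the defender (0<3, -6<-1, -2<0); eliminate s1.
Row c is strictly dominated by row a (0>-2); eliminate c.
Row b is strictly dominated by row a (0>-6); eliminate b.
Only (a, s2) remains, with payoff 0.

0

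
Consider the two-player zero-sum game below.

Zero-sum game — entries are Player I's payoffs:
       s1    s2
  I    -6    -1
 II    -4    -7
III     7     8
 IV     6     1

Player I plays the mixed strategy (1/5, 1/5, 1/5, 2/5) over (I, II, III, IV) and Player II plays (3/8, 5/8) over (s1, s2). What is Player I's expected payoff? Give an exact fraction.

37/40

Against (3/8, 5/8), each row's expected payoff is I: -23/8; II: -47/8; III: 61/8; IV: 23/8.
Taking the (1/5, 1/5, 1/5, 2/5)-weighted average: (1/5)·(-23/8) + (1/5)·(-47/8) + (1/5)·(61/8) + (2/5)·(23/8) = 37/40.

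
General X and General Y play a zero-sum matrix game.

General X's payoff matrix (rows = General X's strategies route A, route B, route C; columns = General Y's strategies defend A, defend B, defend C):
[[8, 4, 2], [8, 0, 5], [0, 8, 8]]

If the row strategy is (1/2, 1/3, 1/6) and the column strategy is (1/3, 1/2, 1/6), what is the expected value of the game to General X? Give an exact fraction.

Against (1/3, 1/2, 1/6), each row's expected payoff is route A: 5; route B: 7/2; route C: 16/3.
Taking the (1/2, 1/3, 1/6)-weighted average: (1/2)·(5) + (1/3)·(7/2) + (1/6)·(16/3) = 41/9.

41/9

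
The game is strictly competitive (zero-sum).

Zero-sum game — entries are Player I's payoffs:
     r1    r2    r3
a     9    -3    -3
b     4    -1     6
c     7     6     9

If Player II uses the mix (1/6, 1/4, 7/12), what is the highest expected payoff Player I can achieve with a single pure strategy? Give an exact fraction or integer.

95/12

a: (9)·(1/6) + (-3)·(1/4) + (-3)·(7/12) = -1.
b: (4)·(1/6) + (-1)·(1/4) + (6)·(7/12) = 47/12.
c: (7)·(1/6) + (6)·(1/4) + (9)·(7/12) = 95/12.
The best pure response is c with expected payoff 95/12.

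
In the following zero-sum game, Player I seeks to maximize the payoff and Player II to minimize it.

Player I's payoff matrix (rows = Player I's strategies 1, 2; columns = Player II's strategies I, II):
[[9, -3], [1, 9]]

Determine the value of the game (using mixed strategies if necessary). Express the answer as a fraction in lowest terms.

Row minima are -3 and 1, so Player I's maximin is 1; column maxima are 9 and 9, so Player II's minimax is 9. These differ, so the equilibrium is in mixed strategies.
Let Player I play 1 with probability p. Player II is indifferent when 9p + (1−p) = −3p + 9(1−p), giving p = 2/5.
Let Player II play I with probability q. Player I is indifferent when 9q − 3(1−q) = q + 9(1−q), giving q = 3/5.
The value is 9·(3/5) + (-3)·(2/5) = 21/5.

21/5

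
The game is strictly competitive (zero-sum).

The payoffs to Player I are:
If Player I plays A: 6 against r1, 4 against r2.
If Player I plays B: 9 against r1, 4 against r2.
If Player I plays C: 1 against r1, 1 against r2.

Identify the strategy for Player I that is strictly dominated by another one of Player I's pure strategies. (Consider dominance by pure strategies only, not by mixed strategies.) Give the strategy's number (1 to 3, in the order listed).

Compare C with A: 6 > 1, 4 > 1.
So A strictly dominates C for Player I; C is strictly dominated.

3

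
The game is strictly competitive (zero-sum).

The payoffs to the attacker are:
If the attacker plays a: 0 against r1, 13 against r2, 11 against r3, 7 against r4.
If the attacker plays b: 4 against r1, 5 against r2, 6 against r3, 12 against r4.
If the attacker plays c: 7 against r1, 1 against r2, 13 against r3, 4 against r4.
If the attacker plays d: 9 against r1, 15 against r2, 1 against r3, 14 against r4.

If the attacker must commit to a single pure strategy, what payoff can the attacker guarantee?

The worst-case payoff for each row is a: 0, b: 4, c: 1, d: 1.
The best of these is 4.

4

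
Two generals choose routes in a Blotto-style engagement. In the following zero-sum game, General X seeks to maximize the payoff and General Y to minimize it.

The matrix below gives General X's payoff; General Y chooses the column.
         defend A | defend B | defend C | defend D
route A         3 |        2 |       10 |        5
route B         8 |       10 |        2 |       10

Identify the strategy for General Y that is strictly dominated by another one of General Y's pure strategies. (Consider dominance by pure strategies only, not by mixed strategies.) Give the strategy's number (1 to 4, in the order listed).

4

General Y prefers columns that give General X less. Compare defend D with defend A: 3 < 5, 8 < 10.
So defend A strictly dominates defend D for General Y; defend D is strictly dominated.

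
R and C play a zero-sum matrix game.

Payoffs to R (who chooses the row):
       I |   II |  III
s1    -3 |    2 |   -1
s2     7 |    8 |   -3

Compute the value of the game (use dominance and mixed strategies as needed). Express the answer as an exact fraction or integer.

-4/3

Column II is strictly dominated by I for C (it gives R more in every row).
The remaining 2×2 game on (s1, s2) × (I, III) has no saddle point. Let R play s1 with probability p; indifference gives −3p + 7(1−p) = −p − 3(1−p), so p = 5/6.
Similarly C's optimal q on I is 1/6, and the value is -3·(1/6) + (-1)·(5/6) = -4/3.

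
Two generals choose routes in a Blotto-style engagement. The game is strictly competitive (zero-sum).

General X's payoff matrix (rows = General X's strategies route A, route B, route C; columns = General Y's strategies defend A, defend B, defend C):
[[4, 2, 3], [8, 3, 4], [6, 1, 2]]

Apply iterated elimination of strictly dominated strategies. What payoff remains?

3

Column defend C is strictly dominated by defend B for General Y (2<3, 3<4, 1<2); eliminate defend C.
Row route A is strictly dominated by row route B (8>4, 3>2); eliminate route A.
Column defend A is strictly dominated by defend B for General Y (3<8, 1<6); eliminate defend A.
Row route C is strictly dominated by row route B (3>1); eliminate route C.
Only (route B, defend B) remains, with payoff 3.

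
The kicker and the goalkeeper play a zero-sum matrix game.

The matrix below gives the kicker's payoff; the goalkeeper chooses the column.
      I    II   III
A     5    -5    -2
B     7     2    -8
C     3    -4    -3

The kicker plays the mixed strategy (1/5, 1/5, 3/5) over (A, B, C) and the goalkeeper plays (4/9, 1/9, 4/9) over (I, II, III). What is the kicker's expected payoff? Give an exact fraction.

-7/45

Against (4/9, 1/9, 4/9), each row's expected payoff is A: 7/9; B: -2/9; C: -4/9.
Taking the (1/5, 1/5, 3/5)-weighted average: (1/5)·(7/9) + (1/5)·(-2/9) + (3/5)·(-4/9) = -7/45.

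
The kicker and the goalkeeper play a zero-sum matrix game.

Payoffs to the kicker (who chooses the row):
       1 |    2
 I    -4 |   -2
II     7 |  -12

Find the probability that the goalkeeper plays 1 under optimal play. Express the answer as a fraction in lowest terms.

Row minima are -4 and -12, so the kicker's maximin is -4; column maxima are 7 and -2, so the goalkeeper's minimax is -2. These differ, so the equilibrium is in mixed strategies.
Let the goalkeeper play 1 with probability q. The kicker is indifferent when −4q − 2(1−q) = 7q − 12(1−q), giving q = 10/21.

10/21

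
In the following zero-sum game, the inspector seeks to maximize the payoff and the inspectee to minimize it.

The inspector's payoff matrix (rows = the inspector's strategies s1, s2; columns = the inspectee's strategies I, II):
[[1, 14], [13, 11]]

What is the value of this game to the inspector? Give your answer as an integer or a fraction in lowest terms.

Row minima are 1 and 11, so the inspector's maximin is 11; column maxima are 13 and 14, so the inspectee's minimax is 13. These differ, so the equilibrium is in mixed strategies.
Let the inspector play s1 with probability p. The inspectee is indifferent when p + 13(1−p) = 14p + 11(1−p), giving p = 2/15.
Let the inspectee play I with probability q. The inspector is indifferent when q + 14(1−q) = 13q + 11(1−q), giving q = 1/5.
The value is 1·(1/5) + (14)·(4/5) = 57/5.

57/5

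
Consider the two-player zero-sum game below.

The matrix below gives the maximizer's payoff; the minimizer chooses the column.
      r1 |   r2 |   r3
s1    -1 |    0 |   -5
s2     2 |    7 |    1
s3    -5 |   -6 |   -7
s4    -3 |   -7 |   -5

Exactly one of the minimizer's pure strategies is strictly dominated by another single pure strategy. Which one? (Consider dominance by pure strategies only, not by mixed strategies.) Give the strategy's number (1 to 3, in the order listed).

1

The minimizer prefers columns that give the maximizer less. Compare r1 with r3: -5 < -1, 1 < 2, -7 < -5, -5 < -3.
So r3 strictly dominates r1 for the minimizer; r1 is strictly dominated.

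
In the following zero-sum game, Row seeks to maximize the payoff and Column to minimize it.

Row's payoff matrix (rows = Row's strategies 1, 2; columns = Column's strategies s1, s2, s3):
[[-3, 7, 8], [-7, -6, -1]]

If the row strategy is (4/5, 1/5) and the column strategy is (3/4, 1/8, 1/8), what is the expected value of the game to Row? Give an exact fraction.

-61/40

Against (3/4, 1/8, 1/8), each row's expected payoff is 1: -3/8; 2: -49/8.
Taking the (4/5, 1/5)-weighted average: (4/5)·(-3/8) + (1/5)·(-49/8) = -61/40.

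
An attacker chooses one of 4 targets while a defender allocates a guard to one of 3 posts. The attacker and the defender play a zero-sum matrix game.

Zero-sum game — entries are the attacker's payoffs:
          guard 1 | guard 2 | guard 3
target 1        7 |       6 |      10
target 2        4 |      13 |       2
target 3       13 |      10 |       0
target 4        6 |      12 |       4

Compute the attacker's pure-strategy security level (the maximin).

6

The worst-case payoff for each row is target 1: 6, target 2: 2, target 3: 0, target 4: 4.
The best of these is 6.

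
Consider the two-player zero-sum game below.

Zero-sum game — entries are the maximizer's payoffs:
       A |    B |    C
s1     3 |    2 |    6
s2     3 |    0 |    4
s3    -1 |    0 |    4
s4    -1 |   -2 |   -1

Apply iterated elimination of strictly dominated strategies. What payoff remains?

2

Column C is strictly dominated by B for the minimizer (2<6, 0<4, 0<4, -2<-1); eliminate C.
Row s3 is strictly dominated by row s1 (3>-1, 2>0); eliminate s3.
Column A is strictly dominated by B for the minimizer (2<3, 0<3, -2<-1); eliminate A.
Row s2 is strictly dominated by row s1 (2>0); eliminate s2.
Row s4 is strictly dominated by row s1 (2>-2); eliminate s4.
Only (s1, B) remains, with payoff 2.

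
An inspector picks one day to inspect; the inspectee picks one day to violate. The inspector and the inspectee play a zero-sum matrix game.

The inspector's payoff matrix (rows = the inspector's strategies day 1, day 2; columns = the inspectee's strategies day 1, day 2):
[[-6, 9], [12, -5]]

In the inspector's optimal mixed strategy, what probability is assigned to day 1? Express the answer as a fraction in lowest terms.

Row minima are -6 and -5, so the inspector's maximin is -5; column maxima are 12 and 9, so the inspectee's minimax is 9. These differ, so the equilibrium is in mixed strategies.
Let the inspector play day 1 with probability p. The inspectee is indifferent when −6p + 12(1−p) = 9p − 5(1−p), giving p = 17/32.

17/32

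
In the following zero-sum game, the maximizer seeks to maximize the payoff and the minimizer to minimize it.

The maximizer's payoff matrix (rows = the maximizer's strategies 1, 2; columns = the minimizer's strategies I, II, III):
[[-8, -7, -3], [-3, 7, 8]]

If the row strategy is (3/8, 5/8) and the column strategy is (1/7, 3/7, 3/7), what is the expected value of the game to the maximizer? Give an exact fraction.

Against (1/7, 3/7, 3/7), each row's expected payoff is 1: -38/7; 2: 6.
Taking the (3/8, 5/8)-weighted average: (3/8)·(-38/7) + (5/8)·(6) = 12/7.

12/7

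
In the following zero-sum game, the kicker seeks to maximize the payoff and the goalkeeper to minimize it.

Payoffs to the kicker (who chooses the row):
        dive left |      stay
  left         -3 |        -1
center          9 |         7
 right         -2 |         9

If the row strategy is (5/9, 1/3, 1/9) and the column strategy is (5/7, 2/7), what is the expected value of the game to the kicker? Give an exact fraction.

Against (5/7, 2/7), each row's expected payoff is left: -17/7; center: 59/7; right: 8/7.
Taking the (5/9, 1/3, 1/9)-weighted average: (5/9)·(-17/7) + (1/3)·(59/7) + (1/9)·(8/7) = 100/63.

100/63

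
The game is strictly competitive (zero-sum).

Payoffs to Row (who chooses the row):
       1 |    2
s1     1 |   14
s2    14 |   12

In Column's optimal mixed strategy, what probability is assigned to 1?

Row minima are 1 and 12, so Row's maximin is 12; column maxima are 14 and 14, so Column's minimax is 14. These differ, so the equilibrium is in mixed strategies.
Let Column play 1 with probability q. Row is indifferent when q + 14(1−q) = 14q + 12(1−q), giving q = 2/15.

2/15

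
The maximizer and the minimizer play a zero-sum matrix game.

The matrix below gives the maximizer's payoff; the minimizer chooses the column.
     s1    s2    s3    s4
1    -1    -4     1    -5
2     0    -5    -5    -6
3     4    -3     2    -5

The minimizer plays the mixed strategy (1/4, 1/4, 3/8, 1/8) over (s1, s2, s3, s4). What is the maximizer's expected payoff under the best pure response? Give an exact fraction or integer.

1: (-1)·(1/4) + (-4)·(1/4) + (1)·(3/8) + (-5)·(1/8) = -3/2.
2: (0)·(1/4) + (-5)·(1/4) + (-5)·(3/8) + (-6)·(1/8) = -31/8.
3: (4)·(1/4) + (-3)·(1/4) + (2)·(3/8) + (-5)·(1/8) = 3/8.
The best pure response is 3 with expected payoff 3/8.

3/8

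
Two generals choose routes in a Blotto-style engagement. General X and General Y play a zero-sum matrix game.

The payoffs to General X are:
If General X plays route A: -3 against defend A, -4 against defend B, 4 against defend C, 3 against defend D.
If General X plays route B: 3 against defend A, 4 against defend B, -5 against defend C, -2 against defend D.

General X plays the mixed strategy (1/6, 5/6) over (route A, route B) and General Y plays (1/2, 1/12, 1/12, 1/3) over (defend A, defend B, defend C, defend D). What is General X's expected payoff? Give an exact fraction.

13/24

Against (1/2, 1/12, 1/12, 1/3), each row's expected payoff is route A: -1/2; route B: 3/4.
Taking the (1/6, 5/6)-weighted average: (1/6)·(-1/2) + (5/6)·(3/4) = 13/24.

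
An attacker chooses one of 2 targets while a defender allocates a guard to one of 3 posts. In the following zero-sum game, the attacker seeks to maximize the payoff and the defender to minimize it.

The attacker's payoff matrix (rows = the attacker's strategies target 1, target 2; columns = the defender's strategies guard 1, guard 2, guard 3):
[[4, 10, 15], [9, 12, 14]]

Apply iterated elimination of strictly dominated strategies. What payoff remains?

9

Column guard 3 is strictly dominated by guard 1 for the defender (4<15, 9<14); eliminate guard 3.
Column guard 2 is strictly dominated by guard 1 for the defender (4<10, 9<12); eliminate guard 2.
Row target 1 is strictly dominated by row target 2 (9>4); eliminate target 1.
Only (target 2, guard 1) remains, with payoff 9.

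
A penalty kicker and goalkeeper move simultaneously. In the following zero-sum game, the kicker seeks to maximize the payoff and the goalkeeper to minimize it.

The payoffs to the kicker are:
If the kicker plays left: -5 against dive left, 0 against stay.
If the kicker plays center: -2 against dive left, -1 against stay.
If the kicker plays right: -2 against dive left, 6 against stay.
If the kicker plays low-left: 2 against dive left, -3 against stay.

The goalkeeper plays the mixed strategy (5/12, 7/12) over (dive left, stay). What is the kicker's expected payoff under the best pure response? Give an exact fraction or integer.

8/3

left: (-5)·(5/12) + (0)·(7/12) = -25/12.
center: (-2)·(5/12) + (-1)·(7/12) = -17/12.
right: (-2)·(5/12) + (6)·(7/12) = 8/3.
low-left: (2)·(5/12) + (-3)·(7/12) = -11/12.
The best pure response is right with expected payoff 8/3.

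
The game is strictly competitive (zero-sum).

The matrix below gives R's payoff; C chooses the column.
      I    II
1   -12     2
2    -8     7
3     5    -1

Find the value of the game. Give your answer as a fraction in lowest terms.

Row 1 is strictly dominated by row 2, so R never plays it.
The remaining 2×2 game on (2, 3) × (I, II) has no saddle point. Let R play 2 with probability p; indifference gives −8p + 5(1−p) = 7p − (1−p), so p = 2/7.
Similarly C's optimal q on I is 8/21, and the value is -8·(8/21) + (7)·(13/21) = 9/7.

9/7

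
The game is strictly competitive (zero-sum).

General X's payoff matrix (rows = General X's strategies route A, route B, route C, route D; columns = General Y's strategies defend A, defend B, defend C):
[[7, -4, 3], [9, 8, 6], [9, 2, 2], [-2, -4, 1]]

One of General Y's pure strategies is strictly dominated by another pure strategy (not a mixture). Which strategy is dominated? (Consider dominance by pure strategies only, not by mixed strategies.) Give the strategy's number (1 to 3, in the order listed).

1

General Y prefers columns that give General X less. Compare defend A with defend B: -4 < 7, 8 < 9, 2 < 9, -4 < -2.
So defend B strictly dominates defend A for General Y; defend A is strictly dominated.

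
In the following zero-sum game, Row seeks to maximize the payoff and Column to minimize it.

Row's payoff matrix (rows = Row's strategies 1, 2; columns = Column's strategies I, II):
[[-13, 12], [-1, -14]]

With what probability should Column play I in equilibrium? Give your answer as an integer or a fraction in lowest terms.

Row minima are -13 and -14, so Row's maximin is -13; column maxima are -1 and 12, so Column's minimax is -1. These differ, so the equilibrium is in mixed strategies.
Let Column play I with probability q. Row is indifferent when −13q + 12(1−q) = −q − 14(1−q), giving q = 13/19.

13/19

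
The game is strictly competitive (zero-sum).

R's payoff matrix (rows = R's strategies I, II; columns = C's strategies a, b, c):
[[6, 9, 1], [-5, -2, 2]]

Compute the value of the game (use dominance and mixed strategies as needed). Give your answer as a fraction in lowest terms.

Column b is strictly dominated by a for C (it gives R more in every row).
The remaining 2×2 game on (I, II) × (a, c) has no saddle point. Let R play I with probability p; indifference gives 6p − 5(1−p) = p + 2(1−p), so p = 7/12.
Similarly C's optimal q on a is 1/12, and the value is 6·(1/12) + (1)·(11/12) = 17/12.

17/12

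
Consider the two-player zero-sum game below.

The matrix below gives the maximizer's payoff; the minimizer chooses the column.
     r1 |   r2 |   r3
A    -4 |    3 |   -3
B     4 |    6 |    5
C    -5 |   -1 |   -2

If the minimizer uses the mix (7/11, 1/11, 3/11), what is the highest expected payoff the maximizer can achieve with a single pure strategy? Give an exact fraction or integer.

A: (-4)·(7/11) + (3)·(1/11) + (-3)·(3/11) = -34/11.
B: (4)·(7/11) + (6)·(1/11) + (5)·(3/11) = 49/11.
C: (-5)·(7/11) + (-1)·(1/11) + (-2)·(3/11) = -42/11.
The best pure response is B with expected payoff 49/11.

49/11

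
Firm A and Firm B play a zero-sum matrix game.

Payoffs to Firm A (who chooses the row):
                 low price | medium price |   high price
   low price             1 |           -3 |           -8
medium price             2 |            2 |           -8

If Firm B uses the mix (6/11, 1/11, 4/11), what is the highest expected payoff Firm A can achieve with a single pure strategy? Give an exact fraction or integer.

low price: (1)·(6/11) + (-3)·(1/11) + (-8)·(4/11) = -29/11.
medium price: (2)·(6/11) + (2)·(1/11) + (-8)·(4/11) = -18/11.
The best pure response is medium price with expected payoff -18/11.

-18/11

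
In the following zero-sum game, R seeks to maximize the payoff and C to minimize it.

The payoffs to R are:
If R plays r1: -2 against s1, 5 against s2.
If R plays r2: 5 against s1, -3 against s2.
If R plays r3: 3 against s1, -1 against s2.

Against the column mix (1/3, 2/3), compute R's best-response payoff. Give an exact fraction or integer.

8/3

r1: (-2)·(1/3) + (5)·(2/3) = 8/3.
r2: (5)·(1/3) + (-3)·(2/3) = -1/3.
r3: (3)·(1/3) + (-1)·(2/3) = 1/3.
The best pure response is r1 with expected payoff 8/3.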